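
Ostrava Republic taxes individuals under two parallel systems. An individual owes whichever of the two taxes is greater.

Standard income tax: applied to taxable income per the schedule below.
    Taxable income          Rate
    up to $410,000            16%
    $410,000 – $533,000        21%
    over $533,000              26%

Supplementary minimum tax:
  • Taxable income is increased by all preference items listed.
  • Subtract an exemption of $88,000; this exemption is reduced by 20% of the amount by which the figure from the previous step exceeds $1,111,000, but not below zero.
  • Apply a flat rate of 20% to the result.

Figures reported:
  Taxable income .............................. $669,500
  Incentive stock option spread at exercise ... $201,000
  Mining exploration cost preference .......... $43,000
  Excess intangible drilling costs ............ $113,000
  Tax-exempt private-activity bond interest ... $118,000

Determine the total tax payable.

$212,640

Standard income tax:
  $410,000 × 16% = $65,600
  $123,000 × 21% = $25,830
  $136,500 × 26% = $35,490
  → $126,920

Supplementary minimum tax:
  Adjusted income: $669,500 + $201,000 + $43,000 + $113,000 + $118,000 = $1,144,500
  Exemption: $88,000 − 20% × ($1,144,500 − $1,111,000) = $88,000 − $6,700 = $81,300
  Base: $1,144,500 − $81,300 = $1,063,200
  $1,063,200 × 20% = $212,640

$212,640 > $126,920, so the supplementary minimum tax is the binding amount.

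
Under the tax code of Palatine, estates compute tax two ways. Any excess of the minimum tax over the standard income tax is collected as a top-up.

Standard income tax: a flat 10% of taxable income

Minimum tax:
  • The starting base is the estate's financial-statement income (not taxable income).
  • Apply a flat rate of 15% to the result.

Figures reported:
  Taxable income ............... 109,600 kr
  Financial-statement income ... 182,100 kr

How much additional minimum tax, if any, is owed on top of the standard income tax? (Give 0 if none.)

Minimum tax:
  Base (financial-statement income): 182,100 kr
  182,100 kr × 15% = 27,315 kr

Standard income tax:
  109,600 kr × 10% = 10,960 kr

Excess of minimum tax over standard income tax: 27,315 kr − 10,960 kr = 16,355 kr.

16,355 kr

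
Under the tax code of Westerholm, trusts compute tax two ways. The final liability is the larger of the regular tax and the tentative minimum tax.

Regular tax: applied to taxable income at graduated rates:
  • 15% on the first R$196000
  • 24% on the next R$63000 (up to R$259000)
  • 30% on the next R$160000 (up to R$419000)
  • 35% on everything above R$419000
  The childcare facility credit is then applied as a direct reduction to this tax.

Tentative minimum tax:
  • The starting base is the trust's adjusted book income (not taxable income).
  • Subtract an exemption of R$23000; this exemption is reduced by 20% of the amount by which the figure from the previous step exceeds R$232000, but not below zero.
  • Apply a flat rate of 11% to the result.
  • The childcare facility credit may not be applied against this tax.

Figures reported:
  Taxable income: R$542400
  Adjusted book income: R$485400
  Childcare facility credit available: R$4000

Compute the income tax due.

R$131710

Tentative minimum tax:
  Base (adjusted book income): R$485400
  Exemption: 20% × (R$485400 − R$232000) = R$50680 ≥ R$23000, so the exemption is fully phased out
  Base: R$485400 − R$0 = R$485400
  R$485400 × 11% = R$53394

Regular tax:
  R$196000 × 15% = R$29400
  R$63000 × 24% = R$15120
  R$160000 × 30% = R$48000
  R$123400 × 35% = R$43190
  → R$135710
  Less childcare facility credit R$4000 → R$131710

R$131710 > R$53394, so the regular tax governs.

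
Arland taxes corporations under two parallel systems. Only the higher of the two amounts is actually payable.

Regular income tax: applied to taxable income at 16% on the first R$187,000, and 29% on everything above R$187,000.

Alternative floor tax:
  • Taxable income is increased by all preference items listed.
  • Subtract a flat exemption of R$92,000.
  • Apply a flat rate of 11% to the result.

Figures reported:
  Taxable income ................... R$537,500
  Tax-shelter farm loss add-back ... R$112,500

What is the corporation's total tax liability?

R$131,565

Regular income tax:
  R$187,000 × 16% = R$29,920
  R$350,500 × 29% = R$101,645
  → R$131,565

Alternative floor tax:
  Adjusted income: R$537,500 + R$112,500 = R$650,000
  Less exemption R$92,000 → base R$558,000
  R$558,000 × 11% = R$61,380

R$131,565 > R$61,380, so the regular income tax governs.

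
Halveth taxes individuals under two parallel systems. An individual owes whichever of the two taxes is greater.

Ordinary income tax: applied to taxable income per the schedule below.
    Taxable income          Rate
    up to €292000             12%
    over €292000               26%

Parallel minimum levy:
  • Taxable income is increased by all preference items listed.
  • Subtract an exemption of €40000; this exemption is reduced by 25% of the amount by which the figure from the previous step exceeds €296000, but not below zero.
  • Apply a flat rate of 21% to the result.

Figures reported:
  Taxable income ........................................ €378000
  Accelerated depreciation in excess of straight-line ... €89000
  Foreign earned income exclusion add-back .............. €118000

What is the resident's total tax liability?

€122850

Ordinary income tax:
  €292000 × 12% = €35040
  €86000 × 26% = €22360
  → €57400

Parallel minimum levy:
  Adjusted income: €378000 + €89000 + €118000 = €585000
  Exemption: 25% × (€585000 − €296000) = €72250 ≥ €40000, so the exemption is fully phased out
  Base: €585000 − €0 = €585000
  €585000 × 21% = €122850

€122850 > €57400, so the parallel minimum levy is the binding amount.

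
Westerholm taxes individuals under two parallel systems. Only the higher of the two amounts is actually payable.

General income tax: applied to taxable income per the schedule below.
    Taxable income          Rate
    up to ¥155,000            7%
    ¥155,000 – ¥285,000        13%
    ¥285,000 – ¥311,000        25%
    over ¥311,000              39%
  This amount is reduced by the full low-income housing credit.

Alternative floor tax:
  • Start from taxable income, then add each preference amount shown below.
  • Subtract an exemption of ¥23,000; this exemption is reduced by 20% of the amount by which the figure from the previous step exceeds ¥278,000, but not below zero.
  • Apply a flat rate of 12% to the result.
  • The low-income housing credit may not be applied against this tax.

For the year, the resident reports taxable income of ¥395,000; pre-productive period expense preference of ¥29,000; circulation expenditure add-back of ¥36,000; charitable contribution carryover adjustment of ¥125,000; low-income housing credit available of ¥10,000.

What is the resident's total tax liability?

General income tax:
  ¥155,000 × 7% = ¥10,850
  ¥130,000 × 13% = ¥16,900
  ¥26,000 × 25% = ¥6,500
  ¥84,000 × 39% = ¥32,760
  → ¥67,010
  Less low-income housing credit ¥10,000 → ¥57,010

Alternative floor tax:
  Adjusted income: ¥395,000 + ¥29,000 + ¥36,000 + ¥125,000 = ¥585,000
  Exemption: 20% × (¥585,000 − ¥278,000) = ¥61,400 ≥ ¥23,000, so the exemption is fully phased out
  Base: ¥585,000 − ¥0 = ¥585,000
  ¥585,000 × 12% = ¥70,200

¥70,200 > ¥57,010, so the alternative floor tax is the binding amount.

¥70,200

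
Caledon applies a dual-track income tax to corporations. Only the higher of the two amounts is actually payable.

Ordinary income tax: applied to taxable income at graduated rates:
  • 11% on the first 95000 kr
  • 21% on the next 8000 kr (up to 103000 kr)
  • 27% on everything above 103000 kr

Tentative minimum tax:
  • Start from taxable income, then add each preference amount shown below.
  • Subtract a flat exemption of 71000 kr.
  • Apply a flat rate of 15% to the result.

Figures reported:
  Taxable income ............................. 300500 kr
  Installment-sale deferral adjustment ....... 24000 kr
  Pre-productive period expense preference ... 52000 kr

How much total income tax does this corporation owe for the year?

Ordinary income tax:
  95000 kr × 11% = 10450 kr
  8000 kr × 21% = 1680 kr
  197500 kr × 27% = 53325 kr
  → 65455 kr

Tentative minimum tax:
  Adjusted income: 300500 kr + 24000 kr + 52000 kr = 376500 kr
  Less exemption 71000 kr → base 305500 kr
  305500 kr × 15% = 45825 kr

65455 kr > 45825 kr, so the ordinary income tax governs.

65455 kr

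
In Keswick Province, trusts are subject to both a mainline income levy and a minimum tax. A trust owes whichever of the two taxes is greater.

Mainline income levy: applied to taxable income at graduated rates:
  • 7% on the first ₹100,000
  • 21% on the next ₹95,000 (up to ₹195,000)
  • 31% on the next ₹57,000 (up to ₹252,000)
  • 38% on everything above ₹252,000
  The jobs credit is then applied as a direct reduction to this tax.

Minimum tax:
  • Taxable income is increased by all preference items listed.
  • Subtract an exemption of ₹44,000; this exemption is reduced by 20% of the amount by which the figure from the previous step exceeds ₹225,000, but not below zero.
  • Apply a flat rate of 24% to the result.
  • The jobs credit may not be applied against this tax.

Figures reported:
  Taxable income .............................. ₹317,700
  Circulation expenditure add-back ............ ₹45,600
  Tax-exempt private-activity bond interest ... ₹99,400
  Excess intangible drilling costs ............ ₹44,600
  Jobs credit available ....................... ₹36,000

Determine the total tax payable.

₹121,752

Mainline income levy:
  ₹100,000 × 7% = ₹7,000
  ₹95,000 × 21% = ₹19,950
  ₹57,000 × 31% = ₹17,670
  ₹65,700 × 38% = ₹24,966
  → ₹69,586
  Less jobs credit ₹36,000 → ₹33,586

Minimum tax:
  Adjusted income: ₹317,700 + ₹45,600 + ₹99,400 + ₹44,600 = ₹507,300
  Exemption: 20% × (₹507,300 − ₹225,000) = ₹56,460 ≥ ₹44,000, so the exemption is fully phased out
  Base: ₹507,300 − ₹0 = ₹507,300
  ₹507,300 × 24% = ₹121,752

₹121,752 > ₹33,586, so the minimum tax is the binding amount.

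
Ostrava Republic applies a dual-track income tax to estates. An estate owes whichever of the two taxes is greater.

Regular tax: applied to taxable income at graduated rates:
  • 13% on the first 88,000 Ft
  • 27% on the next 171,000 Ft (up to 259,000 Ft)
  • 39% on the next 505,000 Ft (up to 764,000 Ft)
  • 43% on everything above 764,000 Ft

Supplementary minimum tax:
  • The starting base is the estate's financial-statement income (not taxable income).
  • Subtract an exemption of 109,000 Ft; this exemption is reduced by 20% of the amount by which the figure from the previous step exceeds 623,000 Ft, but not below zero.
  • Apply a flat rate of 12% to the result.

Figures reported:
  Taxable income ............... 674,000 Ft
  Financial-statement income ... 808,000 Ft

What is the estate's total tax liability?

Supplementary minimum tax:
  Base (financial-statement income): 808,000 Ft
  Exemption: 109,000 Ft − 20% × (808,000 Ft − 623,000 Ft) = 109,000 Ft − 37,000 Ft = 72,000 Ft
  Base: 808,000 Ft − 72,000 Ft = 736,000 Ft
  736,000 Ft × 12% = 88,320 Ft

Regular tax:
  88,000 Ft × 13% = 11,440 Ft
  171,000 Ft × 27% = 46,170 Ft
  415,000 Ft × 39% = 161,850 Ft
  → 219,460 Ft

219,460 Ft > 88,320 Ft, so the regular tax governs.

219,460 Ft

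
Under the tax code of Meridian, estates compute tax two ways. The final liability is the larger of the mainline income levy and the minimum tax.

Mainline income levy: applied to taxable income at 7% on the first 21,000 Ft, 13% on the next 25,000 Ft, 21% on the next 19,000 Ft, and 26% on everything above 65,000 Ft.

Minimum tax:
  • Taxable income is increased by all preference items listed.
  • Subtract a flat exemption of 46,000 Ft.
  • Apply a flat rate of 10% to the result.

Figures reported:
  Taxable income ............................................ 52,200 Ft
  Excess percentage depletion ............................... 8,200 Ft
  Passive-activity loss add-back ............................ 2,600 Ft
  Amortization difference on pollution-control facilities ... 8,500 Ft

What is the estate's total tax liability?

6,022 Ft

Mainline income levy:
  21,000 Ft × 7% = 1,470 Ft
  25,000 Ft × 13% = 3,250 Ft
  6,200 Ft × 21% = 1,302 Ft
  → 6,022 Ft

Minimum tax:
  Adjusted income: 52,200 Ft + 8,200 Ft + 2,600 Ft + 8,500 Ft = 71,500 Ft
  Less exemption 46,000 Ft → base 25,500 Ft
  25,500 Ft × 10% = 2,550 Ft

6,022 Ft > 2,550 Ft, so the mainline income levy governs.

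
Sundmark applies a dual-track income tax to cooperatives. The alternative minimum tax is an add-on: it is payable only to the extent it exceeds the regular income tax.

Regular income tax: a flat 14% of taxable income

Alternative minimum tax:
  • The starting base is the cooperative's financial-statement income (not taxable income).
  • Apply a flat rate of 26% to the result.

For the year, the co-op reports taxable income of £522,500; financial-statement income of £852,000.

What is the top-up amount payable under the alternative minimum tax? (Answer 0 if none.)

Regular income tax:
  £522,500 × 14% = £73,150

Alternative minimum tax:
  Base (financial-statement income): £852,000
  £852,000 × 26% = £221,520

Excess of alternative minimum tax over regular income tax: £221,520 − £73,150 = £148,370.

£148,370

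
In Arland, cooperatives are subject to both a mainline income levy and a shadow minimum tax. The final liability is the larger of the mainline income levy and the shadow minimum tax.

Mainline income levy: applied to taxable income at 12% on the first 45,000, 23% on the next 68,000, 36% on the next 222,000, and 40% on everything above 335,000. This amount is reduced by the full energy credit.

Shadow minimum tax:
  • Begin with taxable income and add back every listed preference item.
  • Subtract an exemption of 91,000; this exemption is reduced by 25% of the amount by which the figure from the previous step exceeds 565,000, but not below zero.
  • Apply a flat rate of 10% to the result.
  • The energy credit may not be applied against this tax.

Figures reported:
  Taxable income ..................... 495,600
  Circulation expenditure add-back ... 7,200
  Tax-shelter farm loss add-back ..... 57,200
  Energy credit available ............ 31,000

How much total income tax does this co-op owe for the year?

134,200

Shadow minimum tax:
  Adjusted income: 495,600 + 7,200 + 57,200 = 560,000
  Exemption: 560,000 ≤ 565,000, so full 91,000 applies
  Base: 560,000 − 91,000 = 469,000
  469,000 × 10% = 46,900

Mainline income levy:
  45,000 × 12% = 5,400
  68,000 × 23% = 15,640
  222,000 × 36% = 79,920
  160,600 × 40% = 64,240
  → 165,200
  Less energy credit 31,000 → 134,200

134,200 > 46,900, so the mainline income levy governs.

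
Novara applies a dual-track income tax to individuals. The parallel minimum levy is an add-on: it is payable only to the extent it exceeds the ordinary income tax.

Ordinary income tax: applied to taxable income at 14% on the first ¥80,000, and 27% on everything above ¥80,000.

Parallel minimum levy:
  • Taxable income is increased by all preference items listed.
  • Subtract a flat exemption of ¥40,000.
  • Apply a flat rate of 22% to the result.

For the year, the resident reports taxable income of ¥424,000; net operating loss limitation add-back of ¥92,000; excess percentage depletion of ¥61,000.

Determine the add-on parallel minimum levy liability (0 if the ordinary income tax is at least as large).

¥14,060

Parallel minimum levy:
  Adjusted income: ¥424,000 + ¥92,000 + ¥61,000 = ¥577,000
  Less exemption ¥40,000 → base ¥537,000
  ¥537,000 × 22% = ¥118,140

Ordinary income tax:
  ¥80,000 × 14% = ¥11,200
  ¥344,000 × 27% = ¥92,880
  → ¥104,080

Excess of parallel minimum levy over ordinary income tax: ¥118,140 − ¥104,080 = ¥14,060.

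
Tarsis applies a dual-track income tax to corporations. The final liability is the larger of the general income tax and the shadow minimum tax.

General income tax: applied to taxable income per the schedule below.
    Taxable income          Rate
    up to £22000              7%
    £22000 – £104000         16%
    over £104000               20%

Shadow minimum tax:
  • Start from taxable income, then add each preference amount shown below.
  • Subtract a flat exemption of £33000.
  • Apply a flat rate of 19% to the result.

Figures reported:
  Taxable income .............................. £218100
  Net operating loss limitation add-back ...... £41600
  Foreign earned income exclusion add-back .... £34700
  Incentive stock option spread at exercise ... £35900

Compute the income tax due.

General income tax:
  £22000 × 7% = £1540
  £82000 × 16% = £13120
  £114100 × 20% = £22820
  → £37480

Shadow minimum tax:
  Adjusted income: £218100 + £41600 + £34700 + £35900 = £330300
  Less exemption £33000 → base £297300
  £297300 × 19% = £56487

£56487 > £37480, so the shadow minimum tax is the binding amount.

£56487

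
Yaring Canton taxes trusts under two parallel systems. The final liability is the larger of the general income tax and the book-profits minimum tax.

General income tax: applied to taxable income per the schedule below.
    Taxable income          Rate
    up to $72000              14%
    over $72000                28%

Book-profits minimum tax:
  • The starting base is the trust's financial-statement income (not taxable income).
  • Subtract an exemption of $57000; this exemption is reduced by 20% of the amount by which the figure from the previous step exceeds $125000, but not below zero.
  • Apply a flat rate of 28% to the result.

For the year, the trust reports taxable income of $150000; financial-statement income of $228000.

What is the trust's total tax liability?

$53648

General income tax:
  $72000 × 14% = $10080
  $78000 × 28% = $21840
  → $31920

Book-profits minimum tax:
  Base (financial-statement income): $228000
  Exemption: $57000 − 20% × ($228000 − $125000) = $57000 − $20600 = $36400
  Base: $228000 − $36400 = $191600
  $191600 × 28% = $53648

$53648 > $31920, so the book-profits minimum tax is the binding amount.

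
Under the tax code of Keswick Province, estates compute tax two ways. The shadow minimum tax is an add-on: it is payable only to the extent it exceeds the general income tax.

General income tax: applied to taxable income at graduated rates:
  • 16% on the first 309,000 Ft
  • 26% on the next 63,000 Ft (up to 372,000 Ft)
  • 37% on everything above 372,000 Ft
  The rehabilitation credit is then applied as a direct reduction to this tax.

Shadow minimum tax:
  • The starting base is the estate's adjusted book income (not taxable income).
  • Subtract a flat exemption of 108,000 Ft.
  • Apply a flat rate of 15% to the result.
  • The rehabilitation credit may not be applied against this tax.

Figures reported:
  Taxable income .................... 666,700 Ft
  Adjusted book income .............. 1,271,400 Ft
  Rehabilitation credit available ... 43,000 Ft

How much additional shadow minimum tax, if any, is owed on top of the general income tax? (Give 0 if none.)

42,651 Ft

Shadow minimum tax:
  Base (adjusted book income): 1,271,400 Ft
  Less exemption 108,000 Ft → base 1,163,400 Ft
  1,163,400 Ft × 15% = 174,510 Ft

General income tax:
  309,000 Ft × 16% = 49,440 Ft
  63,000 Ft × 26% = 16,380 Ft
  294,700 Ft × 37% = 109,039 Ft
  → 174,859 Ft
  Less rehabilitation credit 43,000 Ft → 131,859 Ft

Excess of shadow minimum tax over general income tax: 174,510 Ft − 131,859 Ft = 42,651 Ft.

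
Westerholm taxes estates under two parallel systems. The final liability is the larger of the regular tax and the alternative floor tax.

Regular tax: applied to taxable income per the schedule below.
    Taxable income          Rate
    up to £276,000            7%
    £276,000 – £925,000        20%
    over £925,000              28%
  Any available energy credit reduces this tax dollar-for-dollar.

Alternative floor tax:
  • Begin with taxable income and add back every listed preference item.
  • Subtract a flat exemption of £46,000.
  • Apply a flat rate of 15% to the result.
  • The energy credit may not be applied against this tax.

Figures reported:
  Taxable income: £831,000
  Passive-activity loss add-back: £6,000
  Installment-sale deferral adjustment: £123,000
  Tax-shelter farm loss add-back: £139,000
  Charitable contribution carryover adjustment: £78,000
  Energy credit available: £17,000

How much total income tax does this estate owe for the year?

£169,650

Alternative floor tax:
  Adjusted income: £831,000 + £6,000 + £123,000 + £139,000 + £78,000 = £1,177,000
  Less exemption £46,000 → base £1,131,000
  £1,131,000 × 15% = £169,650

Regular tax:
  £276,000 × 7% = £19,320
  £555,000 × 20% = £111,000
  → £130,320
  Less energy credit £17,000 → £113,320

£169,650 > £113,320, so the alternative floor tax is the binding amount.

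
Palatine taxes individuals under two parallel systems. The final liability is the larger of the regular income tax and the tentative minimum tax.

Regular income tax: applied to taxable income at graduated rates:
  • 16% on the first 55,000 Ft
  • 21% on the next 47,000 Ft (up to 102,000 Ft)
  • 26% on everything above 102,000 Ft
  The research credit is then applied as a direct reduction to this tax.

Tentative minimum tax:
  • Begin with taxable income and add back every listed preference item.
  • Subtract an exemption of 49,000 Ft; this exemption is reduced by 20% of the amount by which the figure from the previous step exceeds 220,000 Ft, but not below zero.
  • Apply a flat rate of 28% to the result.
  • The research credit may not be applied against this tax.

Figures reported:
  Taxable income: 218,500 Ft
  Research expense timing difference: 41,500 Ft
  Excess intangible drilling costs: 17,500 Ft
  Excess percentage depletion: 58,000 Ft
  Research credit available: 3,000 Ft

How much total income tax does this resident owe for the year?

Regular income tax:
  55,000 Ft × 16% = 8,800 Ft
  47,000 Ft × 21% = 9,870 Ft
  116,500 Ft × 26% = 30,290 Ft
  → 48,960 Ft
  Less research credit 3,000 Ft → 45,960 Ft

Tentative minimum tax:
  Adjusted income: 218,500 Ft + 41,500 Ft + 17,500 Ft + 58,000 Ft = 335,500 Ft
  Exemption: 49,000 Ft − 20% × (335,500 Ft − 220,000 Ft) = 49,000 Ft − 23,100 Ft = 25,900 Ft
  Base: 335,500 Ft − 25,900 Ft = 309,600 Ft
  309,600 Ft × 28% = 86,688 Ft

86,688 Ft > 45,960 Ft, so the tentative minimum tax is the binding amount.

86,688 Ft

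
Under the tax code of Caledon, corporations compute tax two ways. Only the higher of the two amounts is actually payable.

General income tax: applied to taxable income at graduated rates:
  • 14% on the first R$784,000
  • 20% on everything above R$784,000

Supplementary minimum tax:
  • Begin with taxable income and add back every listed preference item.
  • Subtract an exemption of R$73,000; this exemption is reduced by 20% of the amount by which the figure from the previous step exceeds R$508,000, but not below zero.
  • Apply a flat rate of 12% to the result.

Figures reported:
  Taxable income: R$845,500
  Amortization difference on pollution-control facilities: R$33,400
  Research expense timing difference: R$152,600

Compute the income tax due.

General income tax:
  R$784,000 × 14% = R$109,760
  R$61,500 × 20% = R$12,300
  → R$122,060

Supplementary minimum tax:
  Adjusted income: R$845,500 + R$33,400 + R$152,600 = R$1,031,500
  Exemption: 20% × (R$1,031,500 − R$508,000) = R$104,700 ≥ R$73,000, so the exemption is fully phased out
  Base: R$1,031,500 − R$0 = R$1,031,500
  R$1,031,500 × 12% = R$123,780

R$123,780 > R$122,060, so the supplementary minimum tax is the binding amount.

R$123,780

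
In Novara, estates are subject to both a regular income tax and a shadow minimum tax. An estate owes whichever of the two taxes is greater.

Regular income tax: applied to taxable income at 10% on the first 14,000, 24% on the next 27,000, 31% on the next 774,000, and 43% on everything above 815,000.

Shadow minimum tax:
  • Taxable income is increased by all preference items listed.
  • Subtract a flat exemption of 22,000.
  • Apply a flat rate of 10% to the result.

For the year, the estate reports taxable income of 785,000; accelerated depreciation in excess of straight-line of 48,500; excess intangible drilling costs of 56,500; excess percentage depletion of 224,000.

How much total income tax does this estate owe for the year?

Regular income tax:
  14,000 × 10% = 1,400
  27,000 × 24% = 6,480
  744,000 × 31% = 230,640
  → 238,520

Shadow minimum tax:
  Adjusted income: 785,000 + 48,500 + 56,500 + 224,000 = 1,114,000
  Less exemption 22,000 → base 1,092,000
  1,092,000 × 10% = 109,200

238,520 > 109,200, so the regular income tax governs.

238,520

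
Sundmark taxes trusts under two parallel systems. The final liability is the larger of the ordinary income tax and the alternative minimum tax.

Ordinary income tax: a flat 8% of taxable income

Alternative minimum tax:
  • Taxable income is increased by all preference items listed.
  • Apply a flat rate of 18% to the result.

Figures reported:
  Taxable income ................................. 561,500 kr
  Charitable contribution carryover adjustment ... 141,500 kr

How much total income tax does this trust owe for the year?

Ordinary income tax:
  561,500 kr × 8% = 44,920 kr

Alternative minimum tax:
  Adjusted income: 561,500 kr + 141,500 kr = 703,000 kr
  703,000 kr × 18% = 126,540 kr

126,540 kr > 44,920 kr, so the alternative minimum tax is the binding amount.

126,540 kr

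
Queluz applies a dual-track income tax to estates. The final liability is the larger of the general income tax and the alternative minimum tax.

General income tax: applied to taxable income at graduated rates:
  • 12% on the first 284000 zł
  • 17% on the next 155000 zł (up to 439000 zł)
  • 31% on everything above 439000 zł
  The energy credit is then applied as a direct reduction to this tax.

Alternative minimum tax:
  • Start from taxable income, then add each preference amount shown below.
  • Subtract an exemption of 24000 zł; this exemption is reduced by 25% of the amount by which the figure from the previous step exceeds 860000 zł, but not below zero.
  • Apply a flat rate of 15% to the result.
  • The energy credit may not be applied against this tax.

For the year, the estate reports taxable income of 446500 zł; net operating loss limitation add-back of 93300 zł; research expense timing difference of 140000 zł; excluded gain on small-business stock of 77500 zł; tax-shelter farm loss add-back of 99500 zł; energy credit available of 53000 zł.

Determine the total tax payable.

Alternative minimum tax:
  Adjusted income: 446500 zł + 93300 zł + 140000 zł + 77500 zł + 99500 zł = 856800 zł
  Exemption: 856800 zł ≤ 860000 zł, so full 24000 zł applies
  Base: 856800 zł − 24000 zł = 832800 zł
  832800 zł × 15% = 124920 zł

General income tax:
  284000 zł × 12% = 34080 zł
  155000 zł × 17% = 26350 zł
  7500 zł × 31% = 2325 zł
  → 62755 zł
  Less energy credit 53000 zł → 9755 zł

124920 zł > 9755 zł, so the alternative minimum tax is the binding amount.

124920 zł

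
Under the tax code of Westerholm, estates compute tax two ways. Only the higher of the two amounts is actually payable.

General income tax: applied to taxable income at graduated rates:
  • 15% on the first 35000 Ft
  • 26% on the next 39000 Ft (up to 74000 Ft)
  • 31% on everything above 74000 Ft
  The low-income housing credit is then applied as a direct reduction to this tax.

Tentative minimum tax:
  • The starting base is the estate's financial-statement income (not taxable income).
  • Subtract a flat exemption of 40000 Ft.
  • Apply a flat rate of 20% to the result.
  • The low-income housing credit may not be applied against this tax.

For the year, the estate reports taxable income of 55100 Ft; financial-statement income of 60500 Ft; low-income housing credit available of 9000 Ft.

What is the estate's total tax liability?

4100 Ft

Tentative minimum tax:
  Base (financial-statement income): 60500 Ft
  Less exemption 40000 Ft → base 20500 Ft
  20500 Ft × 20% = 4100 Ft

General income tax:
  35000 Ft × 15% = 5250 Ft
  20100 Ft × 26% = 5226 Ft
  → 10476 Ft
  Less low-income housing credit 9000 Ft → 1476 Ft

4100 Ft > 1476 Ft, so the tentative minimum tax is the binding amount.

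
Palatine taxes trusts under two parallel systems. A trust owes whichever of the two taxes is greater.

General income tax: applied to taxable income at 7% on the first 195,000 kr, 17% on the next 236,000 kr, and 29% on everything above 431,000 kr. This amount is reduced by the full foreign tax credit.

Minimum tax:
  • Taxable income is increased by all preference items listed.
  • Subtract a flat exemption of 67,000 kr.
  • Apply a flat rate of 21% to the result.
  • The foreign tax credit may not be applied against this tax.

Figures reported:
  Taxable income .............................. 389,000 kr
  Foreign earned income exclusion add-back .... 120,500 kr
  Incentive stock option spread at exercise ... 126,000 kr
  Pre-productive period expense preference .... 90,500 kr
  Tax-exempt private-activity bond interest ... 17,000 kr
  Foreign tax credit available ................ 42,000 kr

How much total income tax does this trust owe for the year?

141,960 kr

General income tax:
  195,000 kr × 7% = 13,650 kr
  194,000 kr × 17% = 32,980 kr
  → 46,630 kr
  Less foreign tax credit 42,000 kr → 4,630 kr

Minimum tax:
  Adjusted income: 389,000 kr + 120,500 kr + 126,000 kr + 90,500 kr + 17,000 kr = 743,000 kr
  Less exemption 67,000 kr → base 676,000 kr
  676,000 kr × 21% = 141,960 kr

141,960 kr > 4,630 kr, so the minimum tax is the binding amount.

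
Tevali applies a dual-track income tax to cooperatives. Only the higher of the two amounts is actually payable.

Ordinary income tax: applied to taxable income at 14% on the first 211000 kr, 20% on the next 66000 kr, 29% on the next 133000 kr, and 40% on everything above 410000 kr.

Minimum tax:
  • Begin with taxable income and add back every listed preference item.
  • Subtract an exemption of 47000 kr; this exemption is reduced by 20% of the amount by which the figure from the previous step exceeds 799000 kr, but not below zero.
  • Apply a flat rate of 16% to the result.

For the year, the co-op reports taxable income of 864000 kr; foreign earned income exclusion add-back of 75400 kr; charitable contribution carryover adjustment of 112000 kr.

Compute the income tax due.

262910 kr

Ordinary income tax:
  211000 kr × 14% = 29540 kr
  66000 kr × 20% = 13200 kr
  133000 kr × 29% = 38570 kr
  454000 kr × 40% = 181600 kr
  → 262910 kr

Minimum tax:
  Adjusted income: 864000 kr + 75400 kr + 112000 kr = 1051400 kr
  Exemption: 20% × (1051400 kr − 799000 kr) = 50480 kr ≥ 47000 kr, so the exemption is fully phased out
  Base: 1051400 kr − 0 kr = 1051400 kr
  1051400 kr × 16% = 168224 kr

262910 kr > 168224 kr, so the ordinary income tax governs.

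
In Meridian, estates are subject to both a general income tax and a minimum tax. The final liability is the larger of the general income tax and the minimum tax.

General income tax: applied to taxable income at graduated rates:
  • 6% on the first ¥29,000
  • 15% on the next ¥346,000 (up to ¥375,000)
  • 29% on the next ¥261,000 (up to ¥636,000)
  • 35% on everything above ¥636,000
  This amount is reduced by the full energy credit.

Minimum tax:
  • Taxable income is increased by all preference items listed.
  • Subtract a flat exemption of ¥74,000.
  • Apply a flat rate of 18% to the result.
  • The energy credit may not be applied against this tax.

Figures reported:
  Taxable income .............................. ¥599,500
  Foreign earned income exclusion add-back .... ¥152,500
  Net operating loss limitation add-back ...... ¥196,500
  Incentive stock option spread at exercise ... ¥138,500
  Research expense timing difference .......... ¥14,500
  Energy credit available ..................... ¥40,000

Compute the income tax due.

¥184,950

General income tax:
  ¥29,000 × 6% = ¥1,740
  ¥346,000 × 15% = ¥51,900
  ¥224,500 × 29% = ¥65,105
  → ¥118,745
  Less energy credit ¥40,000 → ¥78,745

Minimum tax:
  Adjusted income: ¥599,500 + ¥152,500 + ¥196,500 + ¥138,500 + ¥14,500 = ¥1,101,500
  Less exemption ¥74,000 → base ¥1,027,500
  ¥1,027,500 × 18% = ¥184,950

¥184,950 > ¥78,745, so the minimum tax is the binding amount.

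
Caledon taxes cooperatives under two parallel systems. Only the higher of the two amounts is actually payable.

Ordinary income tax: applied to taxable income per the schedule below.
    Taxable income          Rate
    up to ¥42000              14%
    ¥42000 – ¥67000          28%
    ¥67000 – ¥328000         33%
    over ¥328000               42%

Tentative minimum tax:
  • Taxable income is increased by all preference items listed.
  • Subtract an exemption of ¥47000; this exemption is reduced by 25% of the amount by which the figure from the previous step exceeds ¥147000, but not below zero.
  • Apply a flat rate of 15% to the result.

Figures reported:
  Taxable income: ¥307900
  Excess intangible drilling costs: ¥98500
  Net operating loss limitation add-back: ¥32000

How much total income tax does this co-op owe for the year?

¥92377

Ordinary income tax:
  ¥42000 × 14% = ¥5880
  ¥25000 × 28% = ¥7000
  ¥240900 × 33% = ¥79497
  → ¥92377

Tentative minimum tax:
  Adjusted income: ¥307900 + ¥98500 + ¥32000 = ¥438400
  Exemption: 25% × (¥438400 − ¥147000) = ¥72850 ≥ ¥47000, so the exemption is fully phased out
  Base: ¥438400 − ¥0 = ¥438400
  ¥438400 × 15% = ¥65760

¥92377 > ¥65760, so the ordinary income tax governs.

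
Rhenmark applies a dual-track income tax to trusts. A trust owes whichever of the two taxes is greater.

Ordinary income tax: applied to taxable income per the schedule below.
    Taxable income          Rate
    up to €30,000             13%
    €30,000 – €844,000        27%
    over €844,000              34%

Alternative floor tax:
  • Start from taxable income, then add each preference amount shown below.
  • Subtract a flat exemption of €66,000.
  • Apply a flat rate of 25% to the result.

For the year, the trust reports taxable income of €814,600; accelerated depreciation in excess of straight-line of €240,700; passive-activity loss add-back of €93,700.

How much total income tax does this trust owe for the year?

Ordinary income tax:
  €30,000 × 13% = €3,900
  €784,600 × 27% = €211,842
  → €215,742

Alternative floor tax:
  Adjusted income: €814,600 + €240,700 + €93,700 = €1,149,000
  Less exemption €66,000 → base €1,083,000
  €1,083,000 × 25% = €270,750

€270,750 > €215,742, so the alternative floor tax is the binding amount.

€270,750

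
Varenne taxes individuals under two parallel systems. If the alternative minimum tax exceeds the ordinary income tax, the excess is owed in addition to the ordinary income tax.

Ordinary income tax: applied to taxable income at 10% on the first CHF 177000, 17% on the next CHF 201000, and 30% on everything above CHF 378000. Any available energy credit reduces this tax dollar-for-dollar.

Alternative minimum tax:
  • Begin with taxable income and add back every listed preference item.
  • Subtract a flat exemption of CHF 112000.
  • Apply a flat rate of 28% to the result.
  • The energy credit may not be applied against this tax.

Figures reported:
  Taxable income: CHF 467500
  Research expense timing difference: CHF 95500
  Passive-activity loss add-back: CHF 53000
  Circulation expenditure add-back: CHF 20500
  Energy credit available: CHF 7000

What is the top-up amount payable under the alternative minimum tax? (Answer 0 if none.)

Ordinary income tax:
  CHF 177000 × 10% = CHF 17700
  CHF 201000 × 17% = CHF 34170
  CHF 89500 × 30% = CHF 26850
  → CHF 78720
  Less energy credit CHF 7000 → CHF 71720

Alternative minimum tax:
  Adjusted income: CHF 467500 + CHF 95500 + CHF 53000 + CHF 20500 = CHF 636500
  Less exemption CHF 112000 → base CHF 524500
  CHF 524500 × 28% = CHF 146860

Excess of alternative minimum tax over ordinary income tax: CHF 146860 − CHF 71720 = CHF 75140.

CHF 75140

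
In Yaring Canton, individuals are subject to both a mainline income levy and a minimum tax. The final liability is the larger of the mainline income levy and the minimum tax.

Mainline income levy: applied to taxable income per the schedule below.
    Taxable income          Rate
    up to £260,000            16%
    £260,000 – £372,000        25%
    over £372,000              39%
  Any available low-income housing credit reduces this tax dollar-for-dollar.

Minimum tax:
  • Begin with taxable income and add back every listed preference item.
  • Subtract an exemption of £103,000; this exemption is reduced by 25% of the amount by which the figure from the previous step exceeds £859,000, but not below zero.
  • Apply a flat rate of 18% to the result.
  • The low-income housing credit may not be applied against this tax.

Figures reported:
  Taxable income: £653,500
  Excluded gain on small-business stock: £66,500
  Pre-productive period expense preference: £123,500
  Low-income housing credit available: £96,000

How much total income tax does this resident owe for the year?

£133,290

Mainline income levy:
  £260,000 × 16% = £41,600
  £112,000 × 25% = £28,000
  £281,500 × 39% = £109,785
  → £179,385
  Less low-income housing credit £96,000 → £83,385

Minimum tax:
  Adjusted income: £653,500 + £66,500 + £123,500 = £843,500
  Exemption: £843,500 ≤ £859,000, so full £103,000 applies
  Base: £843,500 − £103,000 = £740,500
  £740,500 × 18% = £133,290

£133,290 > £83,385, so the minimum tax is the binding amount.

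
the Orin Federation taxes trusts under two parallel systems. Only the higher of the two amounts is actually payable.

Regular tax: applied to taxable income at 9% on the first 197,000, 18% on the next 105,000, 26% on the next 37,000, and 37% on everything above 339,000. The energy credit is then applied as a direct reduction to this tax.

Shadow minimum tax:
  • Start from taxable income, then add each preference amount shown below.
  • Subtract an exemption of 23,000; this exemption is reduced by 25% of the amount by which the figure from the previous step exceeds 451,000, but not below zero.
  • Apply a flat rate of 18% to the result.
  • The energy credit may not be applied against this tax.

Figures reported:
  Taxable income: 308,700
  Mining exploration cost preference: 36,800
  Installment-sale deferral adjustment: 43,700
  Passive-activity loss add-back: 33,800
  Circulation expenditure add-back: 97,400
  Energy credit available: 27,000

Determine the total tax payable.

Regular tax:
  197,000 × 9% = 17,730
  105,000 × 18% = 18,900
  6,700 × 26% = 1,742
  → 38,372
  Less energy credit 27,000 → 11,372

Shadow minimum tax:
  Adjusted income: 308,700 + 36,800 + 43,700 + 33,800 + 97,400 = 520,400
  Exemption: 23,000 − 25% × (520,400 − 451,000) = 23,000 − 17,350 = 5,650
  Base: 520,400 − 5,650 = 514,750
  514,750 × 18% = 92,655

92,655 > 11,372, so the shadow minimum tax is the binding amount.

92,655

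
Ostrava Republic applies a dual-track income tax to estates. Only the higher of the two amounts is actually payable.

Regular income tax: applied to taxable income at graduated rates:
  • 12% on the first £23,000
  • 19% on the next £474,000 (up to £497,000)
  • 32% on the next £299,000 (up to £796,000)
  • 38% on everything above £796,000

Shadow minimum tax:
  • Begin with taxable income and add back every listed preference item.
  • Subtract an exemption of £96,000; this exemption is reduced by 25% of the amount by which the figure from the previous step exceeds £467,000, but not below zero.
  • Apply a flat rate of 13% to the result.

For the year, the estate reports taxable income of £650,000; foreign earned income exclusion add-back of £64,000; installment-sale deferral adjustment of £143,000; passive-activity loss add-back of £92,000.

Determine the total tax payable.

£141,780

Shadow minimum tax:
  Adjusted income: £650,000 + £64,000 + £143,000 + £92,000 = £949,000
  Exemption: 25% × (£949,000 − £467,000) = £120,500 ≥ £96,000, so the exemption is fully phased out
  Base: £949,000 − £0 = £949,000
  £949,000 × 13% = £123,370

Regular income tax:
  £23,000 × 12% = £2,760
  £474,000 × 19% = £90,060
  £153,000 × 32% = £48,960
  → £141,780

£141,780 > £123,370, so the regular income tax governs.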